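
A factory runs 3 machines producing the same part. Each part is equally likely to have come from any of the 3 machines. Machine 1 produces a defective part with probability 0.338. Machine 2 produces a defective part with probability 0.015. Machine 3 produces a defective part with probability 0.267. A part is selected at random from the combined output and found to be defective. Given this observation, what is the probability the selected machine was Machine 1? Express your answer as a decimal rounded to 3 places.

Tabulate prior·likelihood by source: [1] prior 0.333333, lik 0.338, product 0.1127; [2] prior 0.333333, lik 0.015, product 0.005000; [3] prior 0.333333, lik 0.267, product 0.08900.
Normalizing constant = 0.20667; the posterior for Machine 1 is its product over the sum, 0.1127/0.20667 = 0.545.

Posterior probability ≈ 0.545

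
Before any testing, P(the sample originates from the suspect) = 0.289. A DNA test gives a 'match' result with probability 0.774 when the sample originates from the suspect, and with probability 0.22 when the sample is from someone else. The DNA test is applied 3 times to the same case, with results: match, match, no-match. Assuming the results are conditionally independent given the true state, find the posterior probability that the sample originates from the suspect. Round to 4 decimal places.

With H the event that the sample originates from the suspect, the joint likelihood of the observed sequence is P(data|H) = 0.774·0.774·0.226 = 0.13539 and P(data|¬H) = 0.22·0.22·0.78 = 0.037752.
Bayes: P(H|data) = 0.289·0.13539 / (0.289·0.13539 + 0.711·0.037752) = 0.039128/0.065970 = 0.5931.

Posterior P(H) ≈ 0.5931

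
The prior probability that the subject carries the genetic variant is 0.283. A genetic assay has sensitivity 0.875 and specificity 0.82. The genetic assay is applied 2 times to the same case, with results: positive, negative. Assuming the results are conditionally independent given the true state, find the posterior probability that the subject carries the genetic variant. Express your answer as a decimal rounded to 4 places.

With H the event that the subject carries the genetic variant, the joint likelihood of the observed sequence is P(data|H) = 0.875·0.125 = 0.10938 and P(data|¬H) = 0.18·0.82 = 0.14760.
Bayes: P(H|data) = 0.283·0.10938 / (0.283·0.10938 + 0.717·0.14760) = 0.030953/0.13678 = 0.2263.

Posterior P(H) ≈ 0.2263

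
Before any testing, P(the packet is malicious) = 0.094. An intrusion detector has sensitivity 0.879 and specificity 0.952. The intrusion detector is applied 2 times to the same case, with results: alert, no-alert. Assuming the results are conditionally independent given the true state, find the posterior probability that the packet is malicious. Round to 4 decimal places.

Posterior P(H) ≈ 0.1945

With H the event that the packet is malicious, the joint likelihood of the observed sequence is P(data|H) = 0.879·0.121 = 0.10636 and P(data|¬H) = 0.048·0.952 = 0.045696.
Bayes: P(H|data) = 0.094·0.10636 / (0.094·0.10636 + 0.906·0.045696) = 0.0099977/0.051398 = 0.1945.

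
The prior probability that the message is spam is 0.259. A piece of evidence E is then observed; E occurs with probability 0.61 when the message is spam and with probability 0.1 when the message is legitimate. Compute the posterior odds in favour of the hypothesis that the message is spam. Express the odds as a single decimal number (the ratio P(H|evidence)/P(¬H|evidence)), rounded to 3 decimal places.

Posterior odds ≈ 2.132

Prior odds = 0.259/(1−0.259) = 0.34953. In log-odds, ln(0.34953) = -1.0512.
Add log likelihood ratio: ln(6.1000) = 1.8083.
Posterior log-odds = 0.75712, so posterior odds = exp(0.75712) = 2.1321.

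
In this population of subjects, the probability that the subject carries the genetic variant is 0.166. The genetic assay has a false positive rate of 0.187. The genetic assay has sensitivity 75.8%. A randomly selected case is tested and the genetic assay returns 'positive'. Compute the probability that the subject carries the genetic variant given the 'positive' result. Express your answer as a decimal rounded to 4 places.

Write H for 'the subject carries the genetic variant'. Prior odds H:¬H = 0.166/0.834 = 0.19904. For the 'positive' outcome, the likelihood ratio is 0.758/0.187 = 4.0535.
Posterior odds = 0.19904 × 4.0535 = 0.80681, so P(H|E) = 0.80681/(1+0.80681) = 0.4465.

P(H | E) ≈ 0.4465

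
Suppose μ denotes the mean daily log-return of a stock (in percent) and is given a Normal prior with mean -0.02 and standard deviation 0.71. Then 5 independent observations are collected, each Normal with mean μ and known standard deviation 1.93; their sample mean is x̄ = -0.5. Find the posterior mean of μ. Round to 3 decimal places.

Prior precision 1/τ₀² = 1/0.71² = 1.98373; data precision n/σ² = 5/1.93² = 1.34232.
Posterior precision = 1.98373 + 1.34232 = 3.32605.
Posterior mean = (1.98373·-0.02 + 1.34232·-0.5) / 3.32605 = -0.214.

Posterior mean ≈ -0.214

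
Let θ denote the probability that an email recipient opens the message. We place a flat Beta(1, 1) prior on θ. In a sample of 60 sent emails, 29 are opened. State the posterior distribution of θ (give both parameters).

Posterior: Beta(30, 32)

The binomial likelihood is conjugate to the Beta prior: with 29 successes and 31 failures, the posterior is Beta(1+29, 1+31) = Beta(30, 32).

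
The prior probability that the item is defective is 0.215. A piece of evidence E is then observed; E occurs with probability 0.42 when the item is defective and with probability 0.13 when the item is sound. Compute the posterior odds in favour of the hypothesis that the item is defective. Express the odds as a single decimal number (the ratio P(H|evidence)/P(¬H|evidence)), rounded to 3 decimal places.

Posterior odds ≈ 0.885

Prior odds = 0.215/(1−0.215) = 0.27389. In log-odds, ln(0.27389) = -1.2950.
Add log likelihood ratio: ln(3.2308) = 1.1727.
Posterior log-odds = -0.12233, so posterior odds = exp(-0.12233) = 0.88486.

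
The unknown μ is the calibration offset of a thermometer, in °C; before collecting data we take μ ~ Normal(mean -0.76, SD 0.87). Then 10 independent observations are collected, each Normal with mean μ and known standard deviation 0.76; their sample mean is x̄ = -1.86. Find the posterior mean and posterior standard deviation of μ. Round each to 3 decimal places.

Posterior mean ≈ -1.782; posterior SD ≈ 0.232

Prior precision 1/τ₀² = 1/0.87² = 1.32118; data precision n/σ² = 10/0.76² = 17.3130.
Posterior precision = 1.32118 + 17.3130 = 18.6342, giving posterior SD = 1/√18.6342 = 0.232.
Posterior mean = (1.32118·-0.76 + 17.3130·-1.86) / 18.6342 = -1.782.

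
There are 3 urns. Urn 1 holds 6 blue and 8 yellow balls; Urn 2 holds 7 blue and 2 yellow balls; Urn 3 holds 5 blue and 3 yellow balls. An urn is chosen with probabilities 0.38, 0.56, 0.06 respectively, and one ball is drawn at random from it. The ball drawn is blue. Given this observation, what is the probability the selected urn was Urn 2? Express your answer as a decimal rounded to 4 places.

Posterior probability ≈ 0.6849

P(blue|Urn 1) = 0.4286; P(blue|Urn 2) = 0.7778; P(blue|Urn 3) = 0.625.
Prior × likelihood for each source: 0.38·0.4286=0.1629, 0.56·0.7778=0.4356, 0.06·0.625=0.03750. Summing gives P(blue) = 0.63591.
P(Urn 2 | blue) = 0.4356 / 0.63591 = 0.6849.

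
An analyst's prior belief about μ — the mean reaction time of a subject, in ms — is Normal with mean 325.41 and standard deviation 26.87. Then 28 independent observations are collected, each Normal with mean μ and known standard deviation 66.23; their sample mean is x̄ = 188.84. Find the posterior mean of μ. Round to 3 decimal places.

Posterior mean ≈ 213.189

With known σ, the Normal prior is conjugate. Weight on the data is w = (n/σ²)/(n/σ² + 1/τ₀²) = 0.00638335/(0.00638335+0.00138505) = 0.82171.
Posterior mean = w·x̄ + (1−w)·μ₀ = 0.82171·188.84 + 0.17829·325.41 = 213.189.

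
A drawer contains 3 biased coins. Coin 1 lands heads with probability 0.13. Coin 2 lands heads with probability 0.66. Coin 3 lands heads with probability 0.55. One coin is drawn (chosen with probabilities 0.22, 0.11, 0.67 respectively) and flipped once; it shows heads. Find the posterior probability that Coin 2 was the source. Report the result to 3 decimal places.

Tabulate prior·likelihood by source: [1] prior 0.22, lik 0.13, product 0.02860; [2] prior 0.11, lik 0.66, product 0.07260; [3] prior 0.67, lik 0.55, product 0.3685.
Normalizing constant = 0.46970; the posterior for Coin 2 is its product over the sum, 0.07260/0.46970 = 0.155.

Posterior probability ≈ 0.155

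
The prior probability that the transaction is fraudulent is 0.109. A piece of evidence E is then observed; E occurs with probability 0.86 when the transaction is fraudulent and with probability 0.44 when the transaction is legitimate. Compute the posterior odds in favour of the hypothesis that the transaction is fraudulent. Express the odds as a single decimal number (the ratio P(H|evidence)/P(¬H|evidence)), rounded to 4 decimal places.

Posterior odds ≈ 0.2391

Prior odds = 0.109/(1−0.109) = 0.12233. In log-odds, ln(0.12233) = -2.1010.
Add log likelihood ratio: ln(1.9545) = 0.67016.
Posterior log-odds = -1.4308, so posterior odds = exp(-1.4308) = 0.23911.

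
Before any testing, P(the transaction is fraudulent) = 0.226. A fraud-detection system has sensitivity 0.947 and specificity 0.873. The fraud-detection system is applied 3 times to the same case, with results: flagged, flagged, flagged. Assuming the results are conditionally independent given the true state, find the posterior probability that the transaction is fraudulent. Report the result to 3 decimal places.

Posterior P(H) ≈ 0.992

With H the event that the transaction is fraudulent, the joint likelihood of the observed sequence is P(data|H) = 0.947·0.947·0.947 = 0.84928 and P(data|¬H) = 0.127·0.127·0.127 = 0.0020484.
Bayes: P(H|data) = 0.226·0.84928 / (0.226·0.84928 + 0.774·0.0020484) = 0.19194/0.19352 = 0.9918.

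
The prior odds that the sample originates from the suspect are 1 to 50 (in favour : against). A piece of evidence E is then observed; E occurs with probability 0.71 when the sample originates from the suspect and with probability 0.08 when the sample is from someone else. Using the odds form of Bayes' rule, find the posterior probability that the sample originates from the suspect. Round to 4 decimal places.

Posterior probability ≈ 0.1507

Prior odds = 1/50 = 0.020000. In log-odds, ln(0.020000) = -3.9120.
Add log likelihood ratio: ln(8.8750) = 2.1832.
Posterior log-odds = -1.7288, so posterior odds = exp(-1.7288) = 0.17750. Converting, P(H|E) = 0.17750/1.1775 = 0.1507.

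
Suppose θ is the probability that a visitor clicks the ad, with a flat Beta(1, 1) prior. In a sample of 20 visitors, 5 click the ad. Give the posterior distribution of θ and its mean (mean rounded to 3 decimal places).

Posterior: Beta(6, 16); mean ≈ 0.273

Observing 5 successes and 15 failures updates Beta(1, 1) by adding the success and failure counts to the two shape parameters: α = 1+5 = 6, β = 1+15 = 16.
E[θ | data] = 6/(6+16) = 0.273.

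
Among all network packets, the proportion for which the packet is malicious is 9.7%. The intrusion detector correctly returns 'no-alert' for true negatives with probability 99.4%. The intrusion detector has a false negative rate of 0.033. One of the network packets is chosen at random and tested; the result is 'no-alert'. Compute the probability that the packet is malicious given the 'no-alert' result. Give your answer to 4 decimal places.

P(H | E) ≈ 0.0036

Let H be the event that the packet is malicious. P(H) = 0.097, so P(¬H) = 0.903. With E the 'no-alert' result, P(E|H) = 0.033 and P(E|¬H) = 0.994.
P(E) = 0.033·0.097 + 0.994·0.903 = 0.0032010 + 0.89758 = 0.90078.
By Bayes' theorem, P(H|E) = 0.0032010 / 0.90078 = 0.0036.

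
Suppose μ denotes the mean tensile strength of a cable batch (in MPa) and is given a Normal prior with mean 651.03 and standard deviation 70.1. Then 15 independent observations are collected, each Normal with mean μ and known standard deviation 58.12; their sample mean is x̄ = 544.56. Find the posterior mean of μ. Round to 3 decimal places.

Posterior mean ≈ 549.225

With known σ, the Normal prior is conjugate. Weight on the data is w = (n/σ²)/(n/σ² + 1/τ₀²) = 0.00444058/(0.00444058+0.00020350) = 0.95618.
Posterior mean = w·x̄ + (1−w)·μ₀ = 0.95618·544.56 + 0.043819·651.03 = 549.225.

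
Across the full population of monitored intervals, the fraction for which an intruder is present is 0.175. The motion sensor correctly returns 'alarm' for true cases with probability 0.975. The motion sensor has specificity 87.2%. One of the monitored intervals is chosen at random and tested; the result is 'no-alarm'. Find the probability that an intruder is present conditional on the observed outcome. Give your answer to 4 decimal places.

Let H be the event that an intruder is present. P(H) = 0.175, so P(¬H) = 0.825. With E the 'no-alarm' result, P(E|H) = 0.025 and P(E|¬H) = 0.872.
P(E) = 0.025·0.175 + 0.872·0.825 = 0.0043750 + 0.71940 = 0.72377.
By Bayes' theorem, P(H|E) = 0.0043750 / 0.72377 = 0.0060.

P(H | E) ≈ 0.0060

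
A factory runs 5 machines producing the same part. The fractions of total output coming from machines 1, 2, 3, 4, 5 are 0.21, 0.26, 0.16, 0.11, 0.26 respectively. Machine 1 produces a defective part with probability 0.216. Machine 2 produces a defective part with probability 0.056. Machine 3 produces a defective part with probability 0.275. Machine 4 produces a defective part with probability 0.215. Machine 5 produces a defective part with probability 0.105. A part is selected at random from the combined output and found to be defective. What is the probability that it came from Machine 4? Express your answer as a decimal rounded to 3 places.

Posterior probability ≈ 0.153

Tabulate prior·likelihood by source: [1] prior 0.21, lik 0.216, product 0.04536; [2] prior 0.26, lik 0.056, product 0.01456; [3] prior 0.16, lik 0.275, product 0.04400; [4] prior 0.11, lik 0.215, product 0.02365; [5] prior 0.26, lik 0.105, product 0.02730.
Normalizing constant = 0.15487; the posterior for Machine 4 is its product over the sum, 0.02365/0.15487 = 0.153.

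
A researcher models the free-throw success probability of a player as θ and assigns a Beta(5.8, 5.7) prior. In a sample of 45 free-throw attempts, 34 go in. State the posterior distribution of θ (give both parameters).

The binomial likelihood is conjugate to the Beta prior: with 34 successes and 11 failures, the posterior is Beta(5.8+34, 5.7+11) = Beta(39.8, 16.7).

Posterior: Beta(39.8, 16.7)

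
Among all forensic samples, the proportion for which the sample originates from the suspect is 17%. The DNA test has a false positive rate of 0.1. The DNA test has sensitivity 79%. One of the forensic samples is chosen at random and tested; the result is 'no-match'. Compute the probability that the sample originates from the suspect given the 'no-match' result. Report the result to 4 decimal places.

P(H | E) ≈ 0.0456

Write H for 'the sample originates from the suspect'. Prior odds H:¬H = 0.17/0.83 = 0.20482. For the 'no-match' outcome, the likelihood ratio is 0.21/0.9 = 0.23333.
Posterior odds = 0.20482 × 0.23333 = 0.047791, so P(H|E) = 0.047791/(1+0.047791) = 0.0456.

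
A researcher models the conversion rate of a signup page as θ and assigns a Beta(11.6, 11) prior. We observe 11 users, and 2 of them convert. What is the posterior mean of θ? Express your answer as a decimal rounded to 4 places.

Observing 2 successes and 9 failures updates Beta(11.6, 11) by adding the success and failure counts to the two shape parameters: α = 11.6+2 = 13.6, β = 11+9 = 20.
E[θ | data] = 13.6/(13.6+20) = 0.4048.

Posterior mean ≈ 0.4048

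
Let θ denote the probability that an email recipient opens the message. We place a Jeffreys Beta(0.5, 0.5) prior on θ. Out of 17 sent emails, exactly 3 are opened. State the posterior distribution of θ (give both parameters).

Observing 3 successes and 14 failures updates Beta(0.5, 0.5) by adding the success and failure counts to the two shape parameters: α = 0.5+3 = 3.5, β = 0.5+14 = 14.5.

Posterior: Beta(3.5, 14.5)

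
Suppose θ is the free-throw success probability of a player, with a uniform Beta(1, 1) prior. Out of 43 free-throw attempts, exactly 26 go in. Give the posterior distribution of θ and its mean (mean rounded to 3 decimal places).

Posterior: Beta(27, 18); mean ≈ 0.600

The binomial likelihood is conjugate to the Beta prior: with 26 successes and 17 failures, the posterior is Beta(1+26, 1+17) = Beta(27, 18).
Posterior mean = α/(α+β) = 27/45 = 0.600.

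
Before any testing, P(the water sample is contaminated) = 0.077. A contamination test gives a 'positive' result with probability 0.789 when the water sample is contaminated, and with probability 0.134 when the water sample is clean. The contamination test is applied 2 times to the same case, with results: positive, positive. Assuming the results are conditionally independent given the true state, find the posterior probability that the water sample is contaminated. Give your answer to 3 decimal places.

Posterior P(H) ≈ 0.743

With H the event that the water sample is contaminated, the joint likelihood of the observed sequence is P(data|H) = 0.789·0.789 = 0.62252 and P(data|¬H) = 0.134·0.134 = 0.017956.
Bayes: P(H|data) = 0.077·0.62252 / (0.077·0.62252 + 0.923·0.017956) = 0.047934/0.064508 = 0.7431.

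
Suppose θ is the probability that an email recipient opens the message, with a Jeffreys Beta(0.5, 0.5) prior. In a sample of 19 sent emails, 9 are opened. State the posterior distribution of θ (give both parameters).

The binomial likelihood is conjugate to the Beta prior: with 9 successes and 10 failures, the posterior is Beta(0.5+9, 0.5+10) = Beta(9.5, 10.5).

Posterior: Beta(9.5, 10.5)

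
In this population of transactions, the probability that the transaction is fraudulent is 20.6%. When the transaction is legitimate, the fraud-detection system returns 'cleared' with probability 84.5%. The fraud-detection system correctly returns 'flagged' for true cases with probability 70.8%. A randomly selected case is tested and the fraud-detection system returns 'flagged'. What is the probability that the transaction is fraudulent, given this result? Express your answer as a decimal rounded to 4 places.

Let H be the event that the transaction is fraudulent. P(H) = 0.206, so P(¬H) = 0.794. With E the 'flagged' result, P(E|H) = 0.708 and P(E|¬H) = 0.155.
P(E) = 0.708·0.206 + 0.155·0.794 = 0.14585 + 0.12307 = 0.26892.
By Bayes' theorem, P(H|E) = 0.14585 / 0.26892 = 0.5424.

P(H | E) ≈ 0.5424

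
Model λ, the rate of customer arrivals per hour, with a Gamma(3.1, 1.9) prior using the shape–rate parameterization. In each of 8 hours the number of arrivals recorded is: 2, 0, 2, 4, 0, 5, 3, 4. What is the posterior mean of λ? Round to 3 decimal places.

Posterior mean ≈ 2.333

The Poisson likelihood adds the total count to the shape and the number of exposure periods to the rate. Here ∑xᵢ = 20 and n = 8, so shape 3.1→23.1 and rate 1.9→9.9.
Posterior mean = shape/rate = 23.1/9.9 = 2.333.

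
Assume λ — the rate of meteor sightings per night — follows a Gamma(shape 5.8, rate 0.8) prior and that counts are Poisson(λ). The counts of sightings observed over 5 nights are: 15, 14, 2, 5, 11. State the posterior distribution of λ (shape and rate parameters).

The Poisson likelihood adds the total count to the shape and the number of exposure periods to the rate. Here ∑xᵢ = 47 and n = 5, so shape 5.8→52.8 and rate 0.8→5.8.

Posterior: Gamma(shape=52.8, rate=5.8)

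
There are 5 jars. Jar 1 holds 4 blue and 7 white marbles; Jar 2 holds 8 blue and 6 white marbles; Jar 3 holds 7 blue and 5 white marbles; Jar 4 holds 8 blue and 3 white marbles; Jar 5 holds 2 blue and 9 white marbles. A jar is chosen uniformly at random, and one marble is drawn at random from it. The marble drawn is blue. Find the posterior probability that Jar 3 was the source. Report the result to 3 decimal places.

Tabulate prior·likelihood by source: [1] prior 0.2, lik 0.3636, product 0.07273; [2] prior 0.2, lik 0.5714, product 0.1143; [3] prior 0.2, lik 0.5833, product 0.1167; [4] prior 0.2, lik 0.7273, product 0.1455; [5] prior 0.2, lik 0.1818, product 0.03636.
Normalizing constant = 0.48550; the posterior for Jar 3 is its product over the sum, 0.1167/0.48550 = 0.240.

Posterior probability ≈ 0.240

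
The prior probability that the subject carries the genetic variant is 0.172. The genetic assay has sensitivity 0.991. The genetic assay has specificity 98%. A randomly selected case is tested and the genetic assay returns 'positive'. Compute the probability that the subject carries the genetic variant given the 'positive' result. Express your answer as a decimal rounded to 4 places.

P(H | E) ≈ 0.9114

Write H for 'the subject carries the genetic variant'. Prior odds H:¬H = 0.172/0.828 = 0.20773. For the 'positive' outcome, the likelihood ratio is 0.991/0.02 = 49.550.
Posterior odds = 0.20773 × 49.550 = 10.293, so P(H|E) = 10.293/(1+10.293) = 0.9114.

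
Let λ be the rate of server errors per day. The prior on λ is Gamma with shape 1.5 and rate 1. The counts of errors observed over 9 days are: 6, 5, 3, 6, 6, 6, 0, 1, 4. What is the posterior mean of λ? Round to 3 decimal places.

Total count ∑xᵢ = 37 over n = 9 days.
Gamma is conjugate to the Poisson likelihood: posterior is Gamma(shape = 1.5+37 = 38.5, rate = 1+9 = 10).
Posterior mean = shape/rate = 38.5/10 = 3.850.

Posterior mean ≈ 3.850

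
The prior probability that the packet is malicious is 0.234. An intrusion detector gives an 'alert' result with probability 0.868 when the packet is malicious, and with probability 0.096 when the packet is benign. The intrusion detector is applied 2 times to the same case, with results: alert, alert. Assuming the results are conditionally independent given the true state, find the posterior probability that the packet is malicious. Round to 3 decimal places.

Posterior P(H) ≈ 0.961

With H the event that the packet is malicious, the joint likelihood of the observed sequence is P(data|H) = 0.868·0.868 = 0.75342 and P(data|¬H) = 0.096·0.096 = 0.0092160.
Bayes: P(H|data) = 0.234·0.75342 / (0.234·0.75342 + 0.766·0.0092160) = 0.17630/0.18336 = 0.9615.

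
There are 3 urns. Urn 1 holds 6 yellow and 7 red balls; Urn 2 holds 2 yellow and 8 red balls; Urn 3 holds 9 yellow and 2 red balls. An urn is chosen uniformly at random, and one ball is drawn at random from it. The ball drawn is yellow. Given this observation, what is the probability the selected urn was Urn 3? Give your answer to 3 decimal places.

Posterior probability ≈ 0.553

P(yellow|Urn 1) = 0.4615; P(yellow|Urn 2) = 0.2; P(yellow|Urn 3) = 0.8182.
Prior × likelihood for each source: 0.333333·0.4615=0.1538, 0.333333·0.2=0.06667, 0.333333·0.8182=0.2727. Summing gives P(yellow) = 0.49324.
P(Urn 3 | yellow) = 0.2727 / 0.49324 = 0.553.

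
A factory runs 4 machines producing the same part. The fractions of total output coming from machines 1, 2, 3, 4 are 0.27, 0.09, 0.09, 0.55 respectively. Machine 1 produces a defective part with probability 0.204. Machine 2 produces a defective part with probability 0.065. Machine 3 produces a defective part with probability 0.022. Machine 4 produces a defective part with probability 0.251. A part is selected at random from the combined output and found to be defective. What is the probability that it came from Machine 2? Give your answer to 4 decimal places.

Tabulate prior·likelihood by source: [1] prior 0.27, lik 0.204, product 0.05508; [2] prior 0.09, lik 0.065, product 0.005850; [3] prior 0.09, lik 0.022, product 0.001980; [4] prior 0.55, lik 0.251, product 0.1381.
Normalizing constant = 0.20096; the posterior for Machine 2 is its product over the sum, 0.005850/0.20096 = 0.0291.

Posterior probability ≈ 0.0291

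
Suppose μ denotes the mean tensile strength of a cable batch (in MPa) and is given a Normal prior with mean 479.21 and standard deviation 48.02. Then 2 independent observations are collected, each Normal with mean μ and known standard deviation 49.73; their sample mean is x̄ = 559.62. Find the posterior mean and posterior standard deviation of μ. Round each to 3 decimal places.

With known σ, the Normal prior is conjugate. Weight on the data is w = (n/σ²)/(n/σ² + 1/τ₀²) = 0.00080871/(0.00080871+0.00043367) = 0.65094.
Posterior mean = w·x̄ + (1−w)·μ₀ = 0.65094·559.62 + 0.34906·479.21 = 531.552. Posterior variance = 1/(0.00080871+0.00043367) = 804.909, so SD = 28.371.

Posterior mean ≈ 531.552; posterior SD ≈ 28.371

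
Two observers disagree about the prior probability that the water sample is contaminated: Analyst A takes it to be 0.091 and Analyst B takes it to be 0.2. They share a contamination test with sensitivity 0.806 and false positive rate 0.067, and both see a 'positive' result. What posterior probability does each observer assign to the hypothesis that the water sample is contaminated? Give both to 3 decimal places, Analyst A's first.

P('+'|H) = 0.806, P('+'|¬H) = 0.067.
Analyst A: numerator 0.806·0.091 = 0.073346; evidence = 0.073346+0.067·0.909 = 0.13425; posterior = 0.546.
Analyst B: numerator 0.806·0.2 = 0.16120; evidence = 0.16120+0.067·0.8 = 0.21480; posterior = 0.750.

Analyst A: 0.546; Analyst B: 0.750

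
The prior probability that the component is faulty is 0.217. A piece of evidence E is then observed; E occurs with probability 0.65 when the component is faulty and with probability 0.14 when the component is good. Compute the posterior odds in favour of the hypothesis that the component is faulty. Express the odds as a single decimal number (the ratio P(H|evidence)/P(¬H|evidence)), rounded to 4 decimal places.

Posterior odds ≈ 1.2867

Prior odds = 0.217/(1−0.217) = 0.27714. In log-odds, ln(0.27714) = -1.2832.
Add log likelihood ratio: ln(4.6429) = 1.5353.
Posterior log-odds = 0.25209, so posterior odds = exp(0.25209) = 1.2867.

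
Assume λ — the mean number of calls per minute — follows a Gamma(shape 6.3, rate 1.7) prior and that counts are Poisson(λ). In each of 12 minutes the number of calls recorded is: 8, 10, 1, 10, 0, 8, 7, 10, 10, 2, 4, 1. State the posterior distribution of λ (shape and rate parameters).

The Poisson likelihood adds the total count to the shape and the number of exposure periods to the rate. Here ∑xᵢ = 71 and n = 12, so shape 6.3→77.3 and rate 1.7→13.7.

Posterior: Gamma(shape=77.3, rate=13.7)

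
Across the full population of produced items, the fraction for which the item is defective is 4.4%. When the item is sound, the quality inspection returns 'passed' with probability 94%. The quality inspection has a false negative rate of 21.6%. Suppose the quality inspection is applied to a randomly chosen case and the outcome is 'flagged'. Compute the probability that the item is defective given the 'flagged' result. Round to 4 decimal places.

P(H | E) ≈ 0.3755

Let H be the event that the item is defective. P(H) = 0.044, so P(¬H) = 0.956. With E the 'flagged' result, P(E|H) = 0.784 and P(E|¬H) = 0.06.
P(E) = 0.784·0.044 + 0.06·0.956 = 0.034496 + 0.057360 = 0.091856.
By Bayes' theorem, P(H|E) = 0.034496 / 0.091856 = 0.3755.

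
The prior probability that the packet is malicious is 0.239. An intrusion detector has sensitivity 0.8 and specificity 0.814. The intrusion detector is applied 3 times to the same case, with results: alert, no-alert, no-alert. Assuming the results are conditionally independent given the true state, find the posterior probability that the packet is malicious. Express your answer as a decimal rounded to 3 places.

Posterior P(H) ≈ 0.075

With H the event that the packet is malicious, the joint likelihood of the observed sequence is P(data|H) = 0.8·0.2·0.2 = 0.032000 and P(data|¬H) = 0.186·0.814·0.814 = 0.12324.
Bayes: P(H|data) = 0.239·0.032000 / (0.239·0.032000 + 0.761·0.12324) = 0.0076480/0.10144 = 0.0754.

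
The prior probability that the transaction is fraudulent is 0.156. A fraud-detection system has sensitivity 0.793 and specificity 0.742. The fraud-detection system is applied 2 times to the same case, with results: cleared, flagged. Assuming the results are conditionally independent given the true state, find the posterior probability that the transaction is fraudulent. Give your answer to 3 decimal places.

Posterior P(H) ≈ 0.137

Let H be the event that the transaction is fraudulent; start with P(H) = 0.156. P('flagged'|H) = 0.793, P('flagged'|¬H) = 0.258.
Update on result 1 ('cleared'): P(H) ← 0.207·0.1560 / (0.207·0.1560 + 0.742·0.8440) = 0.032292/0.65854 = 0.0490.
Update on result 2 ('flagged'): P(H) ← 0.793·0.0490 / (0.793·0.0490 + 0.258·0.9510) = 0.038885/0.28423 = 0.1368.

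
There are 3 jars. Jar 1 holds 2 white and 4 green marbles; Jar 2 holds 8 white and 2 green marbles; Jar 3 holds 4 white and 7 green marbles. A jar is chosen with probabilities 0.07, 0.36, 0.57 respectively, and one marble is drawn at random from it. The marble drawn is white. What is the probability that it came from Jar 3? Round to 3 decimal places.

Posterior probability ≈ 0.400

P(white|Jar 1) = 0.3333; P(white|Jar 2) = 0.8; P(white|Jar 3) = 0.3636.
Prior × likelihood for each source: 0.07·0.3333=0.02333, 0.36·0.8=0.2880, 0.57·0.3636=0.2073. Summing gives P(white) = 0.51861.
P(Jar 3 | white) = 0.2073 / 0.51861 = 0.400.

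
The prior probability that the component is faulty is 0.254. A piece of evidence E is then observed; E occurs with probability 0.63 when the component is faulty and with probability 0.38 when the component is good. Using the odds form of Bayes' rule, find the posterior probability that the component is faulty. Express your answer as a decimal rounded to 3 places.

Posterior probability ≈ 0.361

Prior odds = 0.254/(1−0.254) = 0.34048. In log-odds, ln(0.34048) = -1.0774.
Add log likelihood ratio: ln(1.6579) = 0.50555.
Posterior log-odds = -0.57184, so posterior odds = exp(-0.57184) = 0.56448. Converting, P(H|E) = 0.56448/1.5645 = 0.361.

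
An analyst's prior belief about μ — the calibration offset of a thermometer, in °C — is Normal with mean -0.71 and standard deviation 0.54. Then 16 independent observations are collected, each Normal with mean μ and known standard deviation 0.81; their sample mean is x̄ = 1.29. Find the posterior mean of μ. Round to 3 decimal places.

With known σ, the Normal prior is conjugate. Weight on the data is w = (n/σ²)/(n/σ² + 1/τ₀²) = 24.3865/(24.3865+3.42936) = 0.87671.
Posterior mean = w·x̄ + (1−w)·μ₀ = 0.87671·1.29 + 0.12329·-0.71 = 1.043.

Posterior mean ≈ 1.043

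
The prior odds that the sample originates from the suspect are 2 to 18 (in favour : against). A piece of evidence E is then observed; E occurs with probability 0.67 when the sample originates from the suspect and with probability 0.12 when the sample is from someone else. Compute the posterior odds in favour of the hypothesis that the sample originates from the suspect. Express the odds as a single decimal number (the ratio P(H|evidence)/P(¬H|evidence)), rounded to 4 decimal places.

Prior odds = 2/18 = 0.11111.
Likelihood ratio for E = 0.67/0.12 = 5.5833.
Posterior odds = prior odds × LR = 0.62037.

Posterior odds ≈ 0.6204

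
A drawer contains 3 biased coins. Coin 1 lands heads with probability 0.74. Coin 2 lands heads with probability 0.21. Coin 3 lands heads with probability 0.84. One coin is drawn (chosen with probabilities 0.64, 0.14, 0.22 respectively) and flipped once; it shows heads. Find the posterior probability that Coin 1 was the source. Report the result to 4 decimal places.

Posterior probability ≈ 0.6886

Tabulate prior·likelihood by source: [1] prior 0.64, lik 0.74, product 0.4736; [2] prior 0.14, lik 0.21, product 0.02940; [3] prior 0.22, lik 0.84, product 0.1848.
Normalizing constant = 0.68780; the posterior for Coin 1 is its product over the sum, 0.4736/0.68780 = 0.6886.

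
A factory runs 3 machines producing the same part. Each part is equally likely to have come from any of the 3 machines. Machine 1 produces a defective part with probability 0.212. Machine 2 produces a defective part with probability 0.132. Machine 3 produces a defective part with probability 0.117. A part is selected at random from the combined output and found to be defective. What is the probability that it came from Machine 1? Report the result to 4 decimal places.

P(defective|M1) = 0.212; P(defective|M2) = 0.132; P(defective|M3) = 0.117.
Prior × likelihood for each source: 0.333333·0.212=0.07067, 0.333333·0.132=0.04400, 0.333333·0.117=0.03900. Summing gives P(defective) = 0.15367.
P(Machine 1 | defective) = 0.07067 / 0.15367 = 0.4599.

Posterior probability ≈ 0.4599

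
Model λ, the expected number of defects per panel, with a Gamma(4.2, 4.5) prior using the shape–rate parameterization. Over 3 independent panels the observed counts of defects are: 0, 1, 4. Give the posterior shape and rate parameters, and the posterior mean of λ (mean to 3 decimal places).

Total count ∑xᵢ = 5 over n = 3 panels.
Gamma is conjugate to the Poisson likelihood: posterior is Gamma(shape = 4.2+5 = 9.2, rate = 4.5+3 = 7.5).
Posterior mean = shape/rate = 9.2/7.5 = 1.227.

Posterior: Gamma(shape=9.2, rate=7.5); mean ≈ 1.227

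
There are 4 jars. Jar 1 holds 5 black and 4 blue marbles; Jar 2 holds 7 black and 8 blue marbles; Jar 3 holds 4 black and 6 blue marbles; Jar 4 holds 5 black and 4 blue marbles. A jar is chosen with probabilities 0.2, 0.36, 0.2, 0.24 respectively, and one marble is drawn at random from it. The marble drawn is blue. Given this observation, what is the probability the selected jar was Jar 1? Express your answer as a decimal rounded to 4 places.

P(blue|Jar 1) = 0.4444; P(blue|Jar 2) = 0.5333; P(blue|Jar 3) = 0.6; P(blue|Jar 4) = 0.4444.
Prior × likelihood for each source: 0.2·0.4444=0.08889, 0.36·0.5333=0.1920, 0.2·0.6=0.1200, 0.24·0.4444=0.1067. Summing gives P(blue) = 0.50756.
P(Jar 1 | blue) = 0.08889 / 0.50756 = 0.1751.

Posterior probability ≈ 0.1751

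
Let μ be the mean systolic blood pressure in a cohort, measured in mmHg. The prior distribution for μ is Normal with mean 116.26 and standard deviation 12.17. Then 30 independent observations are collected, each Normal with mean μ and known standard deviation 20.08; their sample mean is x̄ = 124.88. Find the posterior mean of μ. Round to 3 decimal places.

Prior precision 1/τ₀² = 1/12.17² = 0.00675179; data precision n/σ² = 30/20.08² = 0.0744036.
Posterior precision = 0.00675179 + 0.0744036 = 0.0811554.
Posterior mean = (0.00675179·116.26 + 0.0744036·124.88) / 0.0811554 = 124.163.

Posterior mean ≈ 124.163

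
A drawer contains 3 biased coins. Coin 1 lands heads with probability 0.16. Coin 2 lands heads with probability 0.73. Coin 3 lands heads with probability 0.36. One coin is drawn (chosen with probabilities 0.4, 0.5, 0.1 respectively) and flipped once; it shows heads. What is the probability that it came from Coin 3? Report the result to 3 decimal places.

P(heads|C1) = 0.16; P(heads|C2) = 0.73; P(heads|C3) = 0.36.
Prior × likelihood for each source: 0.4·0.16=0.06400, 0.5·0.73=0.3650, 0.1·0.36=0.03600. Summing gives P(heads) = 0.46500.
P(Coin 3 | heads) = 0.03600 / 0.46500 = 0.077.

Posterior probability ≈ 0.077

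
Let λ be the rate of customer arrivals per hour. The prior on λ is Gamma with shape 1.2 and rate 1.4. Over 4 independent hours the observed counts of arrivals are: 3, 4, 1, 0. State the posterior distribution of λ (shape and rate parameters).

The Poisson likelihood adds the total count to the shape and the number of exposure periods to the rate. Here ∑xᵢ = 8 and n = 4, so shape 1.2→9.2 and rate 1.4→5.4.

Posterior: Gamma(shape=9.2, rate=5.4)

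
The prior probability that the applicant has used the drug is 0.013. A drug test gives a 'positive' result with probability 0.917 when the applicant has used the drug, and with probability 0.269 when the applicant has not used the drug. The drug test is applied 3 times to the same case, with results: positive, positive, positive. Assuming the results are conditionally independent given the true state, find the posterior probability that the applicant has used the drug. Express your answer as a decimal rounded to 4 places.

Posterior P(H) ≈ 0.3429

With H the event that the applicant has used the drug, the joint likelihood of the observed sequence is P(data|H) = 0.917·0.917·0.917 = 0.77110 and P(data|¬H) = 0.269·0.269·0.269 = 0.019465.
Bayes: P(H|data) = 0.013·0.77110 / (0.013·0.77110 + 0.987·0.019465) = 0.010024/0.029236 = 0.3429.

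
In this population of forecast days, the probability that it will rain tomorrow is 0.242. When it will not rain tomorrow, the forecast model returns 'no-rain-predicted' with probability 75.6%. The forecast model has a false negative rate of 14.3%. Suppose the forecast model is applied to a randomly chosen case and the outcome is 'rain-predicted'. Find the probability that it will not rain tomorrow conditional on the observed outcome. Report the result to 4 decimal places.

P(¬H | E) ≈ 0.4714

Let H be the event that it will rain tomorrow. P(H) = 0.242, so P(¬H) = 0.758. With E the 'rain-predicted' result, P(E|H) = 0.857 and P(E|¬H) = 0.244.
P(E) = 0.857·0.242 + 0.244·0.758 = 0.20739 + 0.18495 = 0.39235.
By Bayes' theorem, P(H|E) = 0.20739 / 0.39235 = 0.5286. Hence P(¬H|E) = 1 − 0.5286 = 0.4714.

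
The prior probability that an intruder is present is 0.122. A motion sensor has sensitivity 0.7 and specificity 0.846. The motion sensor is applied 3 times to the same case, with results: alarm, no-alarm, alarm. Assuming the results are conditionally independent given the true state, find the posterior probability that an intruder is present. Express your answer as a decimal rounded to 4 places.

Posterior P(H) ≈ 0.5045

Let H be the event that an intruder is present; start with P(H) = 0.122. P('alarm'|H) = 0.7, P('alarm'|¬H) = 0.154.
Update on result 1 ('alarm'): P(H) ← 0.7·0.1220 / (0.7·0.1220 + 0.154·0.8780) = 0.085400/0.22061 = 0.3871.
Update on result 2 ('no-alarm'): P(H) ← 0.3·0.3871 / (0.3·0.3871 + 0.846·0.6129) = 0.11613/0.63464 = 0.1830.
Update on result 3 ('alarm'): P(H) ← 0.7·0.1830 / (0.7·0.1830 + 0.154·0.8170) = 0.12809/0.25391 = 0.5045.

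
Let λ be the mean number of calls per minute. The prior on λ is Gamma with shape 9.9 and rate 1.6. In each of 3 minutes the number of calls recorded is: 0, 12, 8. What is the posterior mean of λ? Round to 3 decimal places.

Posterior mean ≈ 6.500

Total count ∑xᵢ = 20 over n = 3 minutes.
Gamma is conjugate to the Poisson likelihood: posterior is Gamma(shape = 9.9+20 = 29.9, rate = 1.6+3 = 4.6).
E[λ | data] = 29.9/4.6 = 6.500.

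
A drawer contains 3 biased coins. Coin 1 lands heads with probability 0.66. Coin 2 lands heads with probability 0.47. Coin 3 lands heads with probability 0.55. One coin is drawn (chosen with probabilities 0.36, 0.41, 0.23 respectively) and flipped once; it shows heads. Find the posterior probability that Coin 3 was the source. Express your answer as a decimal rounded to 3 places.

P(heads|C1) = 0.66; P(heads|C2) = 0.47; P(heads|C3) = 0.55.
Prior × likelihood for each source: 0.36·0.66=0.2376, 0.41·0.47=0.1927, 0.23·0.55=0.1265. Summing gives P(heads) = 0.55680.
P(Coin 3 | heads) = 0.1265 / 0.55680 = 0.227.

Posterior probability ≈ 0.227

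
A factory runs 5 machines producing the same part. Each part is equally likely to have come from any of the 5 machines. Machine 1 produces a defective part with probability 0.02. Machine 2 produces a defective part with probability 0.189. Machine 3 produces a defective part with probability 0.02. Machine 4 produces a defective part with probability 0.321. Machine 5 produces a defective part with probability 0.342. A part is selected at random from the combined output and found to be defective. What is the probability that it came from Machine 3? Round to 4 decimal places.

Posterior probability ≈ 0.0224

Tabulate prior·likelihood by source: [1] prior 0.2, lik 0.02, product 0.004000; [2] prior 0.2, lik 0.189, product 0.03780; [3] prior 0.2, lik 0.02, product 0.004000; [4] prior 0.2, lik 0.321, product 0.06420; [5] prior 0.2, lik 0.342, product 0.06840.
Normalizing constant = 0.17840; the posterior for Machine 3 is its product over the sum, 0.004000/0.17840 = 0.0224.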